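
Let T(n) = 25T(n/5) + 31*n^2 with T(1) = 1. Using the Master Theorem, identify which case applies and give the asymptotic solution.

a=25, b=5, f(n)=31*n^2.
log_5(25) = 2, so n^(log_b(a)) = n^2.
f(n) = Theta(n^2), so Case 2 applies.
T(n) = Theta(n^2 log n).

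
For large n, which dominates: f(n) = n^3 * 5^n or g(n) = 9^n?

g(n) = 9^n grows faster: 9^n / (n^3 5^n) = (9/5)^n / n^3 -> infinity since 9/5 > 1.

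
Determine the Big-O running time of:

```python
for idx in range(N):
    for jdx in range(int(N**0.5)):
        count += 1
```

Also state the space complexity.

Time complexity: O(n * sqrt(n)).
Space complexity: O(1).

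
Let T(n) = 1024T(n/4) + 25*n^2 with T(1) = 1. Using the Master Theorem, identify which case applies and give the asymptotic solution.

a=1024, b=4, f(n)=25*n^2.
log_4(1024) = 5 > 2.
Since f(n) = O(n^2) is polynomially smaller than n^5, Case 1 applies.
T(n) = Theta(n^5).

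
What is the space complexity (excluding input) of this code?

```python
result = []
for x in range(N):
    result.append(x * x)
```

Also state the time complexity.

Space complexity: O(n).
Auxiliary storage grows linearly with the input size n in the worst case.
Time complexity: O(n).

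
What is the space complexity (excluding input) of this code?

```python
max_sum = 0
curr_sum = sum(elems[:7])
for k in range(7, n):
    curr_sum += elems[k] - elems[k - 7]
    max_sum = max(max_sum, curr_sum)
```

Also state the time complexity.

Space complexity: O(1).
Only a constant amount of auxiliary storage is used; nothing grows with n.
Time complexity: O(n).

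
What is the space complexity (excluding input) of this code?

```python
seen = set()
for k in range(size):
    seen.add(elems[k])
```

Space complexity: O(n).
Auxiliary storage grows linearly with the input size n in the worst case.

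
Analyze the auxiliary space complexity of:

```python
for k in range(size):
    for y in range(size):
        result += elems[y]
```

Space complexity: O(1).
Only a constant amount of auxiliary storage is used; nothing grows with n.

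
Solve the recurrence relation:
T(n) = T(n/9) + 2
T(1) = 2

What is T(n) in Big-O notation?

Each step divides n by 9 and adds 2. After log_9(n) steps, T(n) = O(log n).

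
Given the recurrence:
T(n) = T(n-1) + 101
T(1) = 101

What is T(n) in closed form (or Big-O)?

Unrolling: T(n) = T(n-1) + 101 = T(n-2) + 2*101 = ... = T(1) + (n-1)*101 = 101 + (n-1)*101 = 101n.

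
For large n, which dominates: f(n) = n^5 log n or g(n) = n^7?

g(n) = n^7 grows faster: n^7 / (n^5 log n) = n^2/log n -> infinity.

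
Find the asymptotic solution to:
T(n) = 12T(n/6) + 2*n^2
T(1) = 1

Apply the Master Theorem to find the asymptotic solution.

a=12, b=6, f(n)=2*n^2. log_6(12) = 1.387 < 2. Case 3: T(n) = O(n^2).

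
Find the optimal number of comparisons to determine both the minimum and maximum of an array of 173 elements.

Naive approach: 344 comparisons (172 for max + 172 for min).
Optimal: Compare elements in pairs first (floor(n/2) = 86 comparisons), then find max among winners and min among losers (86 comparisons each).
Total: ceil(3n/2) - 2 = 258 comparisons. An adversary argument shows this is also a lower bound.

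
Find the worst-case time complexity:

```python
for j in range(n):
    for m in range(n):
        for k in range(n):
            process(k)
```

Time complexity: O(n^3).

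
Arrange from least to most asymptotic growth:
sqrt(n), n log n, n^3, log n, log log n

Ordered by growth rate: log log n < log n < sqrt(n) < n log n < n^3.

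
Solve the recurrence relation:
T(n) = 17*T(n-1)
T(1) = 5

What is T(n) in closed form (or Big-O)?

Each step multiplies by 17. T(n) = T(1)*17^(n-1) = 5*17^(n-1).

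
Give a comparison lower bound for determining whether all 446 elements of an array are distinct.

In the algebraic decision-tree model, the YES region for element distinctness on 446 elements has 446! connected components (one per ordering). Ben-Or's theorem then gives a lower bound of Omega(log(n!)) = Omega(n log n).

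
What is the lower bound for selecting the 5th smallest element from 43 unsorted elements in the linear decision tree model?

Selecting the 5th smallest of 43 elements requires Omega(n) comparisons. Every element must be compared at least once. The BFPRT algorithm achieves O(n), making this tight.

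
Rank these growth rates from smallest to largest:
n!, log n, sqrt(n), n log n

Ordered by growth rate: log n < sqrt(n) < n log n < n!.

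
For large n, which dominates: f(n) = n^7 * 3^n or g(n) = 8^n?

g(n) = 8^n grows faster: 8^n / (n^7 3^n) = (8/3)^n / n^7 -> infinity since 8/3 > 1.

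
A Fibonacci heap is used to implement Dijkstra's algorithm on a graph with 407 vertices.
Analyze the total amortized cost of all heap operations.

Dijkstra performs 407 insert, 407 extract-min, and at most E decrease-key operations. With Fibonacci heap: insert O(1) amortized, extract-min O(log n) amortized, decrease-key O(1) amortized. Total with n = 407: O(n * 1 + n * log n + E * 1) = O(n log n + E).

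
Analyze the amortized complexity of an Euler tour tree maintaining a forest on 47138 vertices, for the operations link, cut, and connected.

An Euler tour tree stores each tree's Euler tour as a balanced BST keyed by tour position. On 47138 vertices: link concatenates two tours via O(1) splits/joins of size <= 2*47138 (O(log n)); cut splits the tour at the two occurrences of the edge (O(log n)); connected compares BST roots (O(log n) to find the root). All O(log n) amortized.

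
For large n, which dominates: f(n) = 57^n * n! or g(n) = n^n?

f(n) = 57^n * n! grows faster: by Stirling n! ~ sqrt(2 pi n)(n/e)^n, so 57^n n! / n^n ~ (57/e)^n sqrt(2 pi n) -> infinity since 57/e > 1.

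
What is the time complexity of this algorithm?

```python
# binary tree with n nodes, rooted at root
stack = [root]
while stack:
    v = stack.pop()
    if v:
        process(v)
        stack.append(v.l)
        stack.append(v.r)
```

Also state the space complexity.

Time complexity: O(n).
Space complexity: O(n).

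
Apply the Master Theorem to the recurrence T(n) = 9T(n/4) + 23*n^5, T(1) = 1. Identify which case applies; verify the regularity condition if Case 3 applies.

a=9, b=4, f(n)=23*n^5.
log_4(9) = 1.585 < 5.
f(n) = Omega(n^(1.585+epsilon)) for some epsilon > 0, so Case 3 is the candidate.
Regularity: a*f(n/b) = 9*23*(n/4)^5 = (9/1024)*23*n^5 <= c*f(n) with c = 9/1024 < 1. Satisfied.
Case 3: T(n) = Theta(n^5).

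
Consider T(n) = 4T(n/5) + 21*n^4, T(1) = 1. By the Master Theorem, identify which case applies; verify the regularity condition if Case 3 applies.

a=4, b=5, f(n)=21*n^4.
log_5(4) = 0.8614 < 4.
f(n) = Omega(n^(0.8614+epsilon)) for some epsilon > 0, so Case 3 is the candidate.
Regularity: a*f(n/b) = 4*21*(n/5)^4 = (4/625)*21*n^4 <= c*f(n) with c = 4/625 < 1. Satisfied.
Case 3: T(n) = Theta(n^4).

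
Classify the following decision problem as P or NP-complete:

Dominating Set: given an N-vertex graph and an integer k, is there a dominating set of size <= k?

This problem is NP-complete: reduces from Set Cover (with k part of the input).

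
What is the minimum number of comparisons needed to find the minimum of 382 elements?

Finding the minimum requires 381 comparisons, identical reasoning to finding the maximum. Each comparison eliminates one candidate.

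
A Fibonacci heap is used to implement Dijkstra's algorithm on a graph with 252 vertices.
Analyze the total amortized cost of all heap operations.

Dijkstra performs 252 insert, 252 extract-min, and at most E decrease-key operations. With Fibonacci heap: insert O(1) amortized, extract-min O(log n) amortized, decrease-key O(1) amortized. Total with n = 252: O(n * 1 + n * log n + E * 1) = O(n log n + E).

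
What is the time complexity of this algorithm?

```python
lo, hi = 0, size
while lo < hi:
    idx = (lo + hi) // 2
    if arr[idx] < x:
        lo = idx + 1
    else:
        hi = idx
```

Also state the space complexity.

Time complexity: O(log n).
Space complexity: O(1).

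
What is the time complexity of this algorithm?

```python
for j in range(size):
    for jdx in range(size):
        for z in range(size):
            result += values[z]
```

Time complexity: O(n^3).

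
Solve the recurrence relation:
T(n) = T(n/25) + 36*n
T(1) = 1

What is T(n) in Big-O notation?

Geometric series: 36*n*(1 + 1/25 + 1/25^2 + ...) = O(n). T(n) = O(n).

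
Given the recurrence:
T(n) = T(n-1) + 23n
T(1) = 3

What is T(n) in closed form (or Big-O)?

Unrolling: T(n) = 3 + 23*(2 + 3 + ... + n) = 3 + 23*(n(n+1)/2 - 1) = O(n^2).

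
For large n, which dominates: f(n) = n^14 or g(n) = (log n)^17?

f(n) = n^14 grows faster: any positive polynomial dominates any polylog.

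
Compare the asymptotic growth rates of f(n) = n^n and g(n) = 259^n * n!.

g(n) = 259^n * n! grows faster: by Stirling n! ~ sqrt(2 pi n)(n/e)^n, so 259^n n! / n^n ~ (259/e)^n sqrt(2 pi n) -> infinity since 259/e > 1.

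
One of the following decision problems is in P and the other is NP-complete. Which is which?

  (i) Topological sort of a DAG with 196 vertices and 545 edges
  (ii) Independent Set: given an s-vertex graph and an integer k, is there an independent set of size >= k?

(i) is P: DFS-based topological sort runs in O(V+E).
(ii) is NP-complete: complement of Clique (with k part of the input).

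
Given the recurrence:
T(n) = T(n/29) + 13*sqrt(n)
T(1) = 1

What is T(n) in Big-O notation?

Each level contributes sqrt(n/29^k). Geometric series with ratio 1/sqrt(29) < 1 sums to O(sqrt(n)).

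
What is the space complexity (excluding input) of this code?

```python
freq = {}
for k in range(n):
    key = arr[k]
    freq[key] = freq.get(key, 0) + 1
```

Space complexity: O(n).
Auxiliary storage grows linearly with the input size n in the worst case.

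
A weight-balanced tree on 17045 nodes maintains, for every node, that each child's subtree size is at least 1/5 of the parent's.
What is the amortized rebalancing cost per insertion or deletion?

With balance ratio 1/5, tree height is O(log_{5/1}(17045)) = O(log n). A rebalance at a node of size s costs O(s) but requires Omega(s) updates in that subtree to retrigger. Summed over the O(log n) ancestors of the touched leaf, amortized rebalancing is O(log n).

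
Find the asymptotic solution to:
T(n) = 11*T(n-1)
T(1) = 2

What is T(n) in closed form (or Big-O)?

Each step multiplies by 11. T(n) = T(1)*11^(n-1) = 2*11^(n-1).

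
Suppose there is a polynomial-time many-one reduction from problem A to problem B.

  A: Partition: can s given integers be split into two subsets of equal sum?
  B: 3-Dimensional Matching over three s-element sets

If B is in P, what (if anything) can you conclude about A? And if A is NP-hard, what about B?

A poly-time reduction A <=_p B means any A-instance can be transformed to a B-instance in poly time.
If B is in P: compose the reduction with B's poly-time algorithm to solve A in poly time, so A is in P.
If A is NP-hard: every NP problem reduces to A, which reduces to B; composing reductions, every NP problem reduces to B, so B is NP-hard.
(Here in fact A is NP-complete and B is NP-complete.)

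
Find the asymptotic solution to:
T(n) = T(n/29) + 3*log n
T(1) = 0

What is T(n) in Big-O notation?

Each of the log_29(n) levels adds O(log n). T(n) = O(log^2 n).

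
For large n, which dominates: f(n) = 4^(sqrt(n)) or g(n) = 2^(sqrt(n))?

f(n) = 4^(sqrt(n)) grows faster: ratio is (4/2)^(sqrt(n)) -> infinity since 4/2 > 1.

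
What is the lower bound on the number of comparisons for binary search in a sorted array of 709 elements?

With 709 possible positions, we need at least ceil(log_2(709)) = 10 comparisons. Each comparison splits the remaining candidates by at most half.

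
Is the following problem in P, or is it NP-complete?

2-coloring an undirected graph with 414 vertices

This problem is in P: 2-coloring is bipartiteness testing via BFS, O(V+E).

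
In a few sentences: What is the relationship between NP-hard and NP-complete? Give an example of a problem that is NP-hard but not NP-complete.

NP-hard: at least as hard as any NP problem (but need not be in NP). NP-complete = NP-hard intersection NP. The Halting Problem is NP-hard but undecidable (not in NP). The optimization version of TSP is NP-hard but not a decision problem.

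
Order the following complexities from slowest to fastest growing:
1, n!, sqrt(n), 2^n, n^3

Ordered by growth rate: 1 < sqrt(n) < n^3 < 2^n < n!.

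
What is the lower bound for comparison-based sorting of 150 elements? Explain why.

A comparison-based sorting algorithm corresponds to a decision tree. With 150! possible permutations, the tree has 150! leaves. The height is at least log_2(150!) = Omega(n log n) by Stirling's approximation.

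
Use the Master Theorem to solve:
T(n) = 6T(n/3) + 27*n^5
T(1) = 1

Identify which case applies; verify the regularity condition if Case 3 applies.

a=6, b=3, f(n)=27*n^5.
log_3(6) = 1.631 < 5.
f(n) = Omega(n^(1.631+epsilon)) for some epsilon > 0, so Case 3 is the candidate.
Regularity: a*f(n/b) = 6*27*(n/3)^5 = (6/243)*27*n^5 <= c*f(n) with c = 6/243 < 1. Satisfied.
Case 3: T(n) = Theta(n^5).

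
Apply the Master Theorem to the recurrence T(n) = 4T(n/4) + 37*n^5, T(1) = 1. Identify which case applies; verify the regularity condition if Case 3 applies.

a=4, b=4, f(n)=37*n^5.
log_4(4) = 1 < 5.
f(n) = Omega(n^(1+epsilon)) for some epsilon > 0, so Case 3 is the candidate.
Regularity: a*f(n/b) = 4*37*(n/4)^5 = (4/1024)*37*n^5 <= c*f(n) with c = 4/1024 < 1. Satisfied.
Case 3: T(n) = Theta(n^5).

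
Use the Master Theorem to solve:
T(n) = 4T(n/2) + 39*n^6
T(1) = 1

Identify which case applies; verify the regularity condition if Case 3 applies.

a=4, b=2, f(n)=39*n^6.
log_2(4) = 2 < 6.
f(n) = Omega(n^(2+epsilon)) for some epsilon > 0, so Case 3 is the candidate.
Regularity: a*f(n/b) = 4*39*(n/2)^6 = (4/64)*39*n^6 <= c*f(n) with c = 4/64 < 1. Satisfied.
Case 3: T(n) = Theta(n^6).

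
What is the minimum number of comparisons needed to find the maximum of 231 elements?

Finding the maximum requires 230 comparisons. Each comparison eliminates exactly one candidate. With 231 candidates, we need 230 eliminations.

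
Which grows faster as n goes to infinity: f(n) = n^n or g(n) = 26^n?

f(n) = n^n grows faster: n^n / 26^n = (n/26)^n -> infinity once n > 26.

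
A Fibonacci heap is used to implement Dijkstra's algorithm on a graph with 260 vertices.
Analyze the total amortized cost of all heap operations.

Dijkstra performs 260 insert, 260 extract-min, and at most E decrease-key operations. With Fibonacci heap: insert O(1) amortized, extract-min O(log n) amortized, decrease-key O(1) amortized. Total with n = 260: O(n * 1 + n * log n + E * 1) = O(n log n + E).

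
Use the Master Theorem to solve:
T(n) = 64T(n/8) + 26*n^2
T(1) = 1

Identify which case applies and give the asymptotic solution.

a=64, b=8, f(n)=26*n^2.
log_8(64) = 2, so n^(log_b(a)) = n^2.
f(n) = Theta(n^2), so Case 2 applies.
T(n) = Theta(n^2 log n).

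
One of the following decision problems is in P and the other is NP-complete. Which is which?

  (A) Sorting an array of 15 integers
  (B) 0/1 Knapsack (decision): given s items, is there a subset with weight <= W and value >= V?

(A) is P: merge sort runs in O(n log n).
(B) is NP-complete: reduces from Subset Sum.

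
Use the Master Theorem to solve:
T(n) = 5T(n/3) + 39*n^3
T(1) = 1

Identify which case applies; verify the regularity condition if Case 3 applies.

a=5, b=3, f(n)=39*n^3.
log_3(5) = 1.465 < 3.
f(n) = Omega(n^(1.465+epsilon)) for some epsilon > 0, so Case 3 is the candidate.
Regularity: a*f(n/b) = 5*39*(n/3)^3 = (5/27)*39*n^3 <= c*f(n) with c = 5/27 < 1. Satisfied.
Case 3: T(n) = Theta(n^3).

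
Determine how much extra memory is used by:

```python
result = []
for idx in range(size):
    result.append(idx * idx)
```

Space complexity: O(n).
Auxiliary storage grows linearly with the input size n in the worst case.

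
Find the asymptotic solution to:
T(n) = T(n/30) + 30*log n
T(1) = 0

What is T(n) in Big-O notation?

Each of the log_30(n) levels adds O(log n). T(n) = O(log^2 n).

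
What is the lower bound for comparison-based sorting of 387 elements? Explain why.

A comparison-based sorting algorithm corresponds to a decision tree. With 387! possible permutations, the tree has 387! leaves. The height is at least log_2(387!) = Omega(n log n) by Stirling's approximation.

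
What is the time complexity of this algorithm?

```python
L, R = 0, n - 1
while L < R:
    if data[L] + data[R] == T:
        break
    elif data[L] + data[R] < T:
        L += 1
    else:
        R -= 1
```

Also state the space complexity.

Time complexity: O(n).
Space complexity: O(1).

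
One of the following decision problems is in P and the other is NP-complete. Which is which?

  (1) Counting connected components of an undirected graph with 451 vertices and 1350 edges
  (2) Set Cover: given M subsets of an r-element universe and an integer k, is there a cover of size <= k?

(1) is P: BFS/DFS visits each vertex and edge once: O(V+E).
(2) is NP-complete: one of Karp's 21 NP-complete problems (with k part of the input).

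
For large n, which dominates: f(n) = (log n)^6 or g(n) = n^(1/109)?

g(n) = n^(1/109) grows faster: any positive power of n dominates any polylog.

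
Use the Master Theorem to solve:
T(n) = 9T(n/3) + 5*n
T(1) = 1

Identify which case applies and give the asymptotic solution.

a=9, b=3, f(n)=5*n.
log_3(9) = 2 > 1.
Since f(n) = O(n^1) is polynomially smaller than n^2, Case 1 applies.
T(n) = Theta(n^2).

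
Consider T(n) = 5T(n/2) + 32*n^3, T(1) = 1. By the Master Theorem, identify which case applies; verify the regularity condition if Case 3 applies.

a=5, b=2, f(n)=32*n^3.
log_2(5) = 2.322 < 3.
f(n) = Omega(n^(2.322+epsilon)) for some epsilon > 0, so Case 3 is the candidate.
Regularity: a*f(n/b) = 5*32*(n/2)^3 = (5/8)*32*n^3 <= c*f(n) with c = 5/8 < 1. Satisfied.
Case 3: T(n) = Theta(n^3).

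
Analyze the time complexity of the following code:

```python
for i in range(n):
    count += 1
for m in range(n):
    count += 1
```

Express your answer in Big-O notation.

Time complexity: O(n).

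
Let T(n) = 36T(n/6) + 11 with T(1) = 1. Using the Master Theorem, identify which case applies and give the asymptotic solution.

a=36, b=6, f(n)=11.
log_6(36) = 2 > 0.
Since f(n) = O(n^0) is polynomially smaller than n^2, Case 1 applies.
T(n) = Theta(n^2).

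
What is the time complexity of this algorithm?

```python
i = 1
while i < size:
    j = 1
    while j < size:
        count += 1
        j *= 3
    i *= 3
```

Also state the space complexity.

Time complexity: O(log^2 n).
Space complexity: O(1).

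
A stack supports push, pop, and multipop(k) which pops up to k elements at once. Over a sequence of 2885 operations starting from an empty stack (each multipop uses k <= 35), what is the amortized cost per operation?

Each element is pushed exactly once and popped at most once (whether by pop or as part of a multipop). So the total number of individual pops over the whole sequence is at most the number of pushes, which is at most 2885. Total work <= 2 * 2885, hence O(1) amortized per operation.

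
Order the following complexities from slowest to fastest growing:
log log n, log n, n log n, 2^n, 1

Ordered by growth rate: 1 < log log n < log n < n log n < 2^n.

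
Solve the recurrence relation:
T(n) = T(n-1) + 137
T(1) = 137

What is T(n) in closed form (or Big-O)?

Unrolling: T(n) = T(n-1) + 137 = T(n-2) + 2*137 = ... = T(1) + (n-1)*137 = 137 + (n-1)*137 = 137n.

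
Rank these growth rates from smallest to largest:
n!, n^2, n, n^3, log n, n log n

Ordered by growth rate: log n < n < n log n < n^2 < n^3 < n!.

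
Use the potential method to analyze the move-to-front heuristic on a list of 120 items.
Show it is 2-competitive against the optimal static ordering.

Let Phi = number of inversions between the MTF list and the optimal static list (0 <= Phi <= C(120,2)). Accessing an element at MTF position k and optimal position j: the move-to-front destroys all k-1 inversions in front of it that are not in front in optimal (>= k-j of them) and creates at most j-1 new ones. Amortized cost <= k + (j-1) - (k-j) = 2j - 1 <= 2 * optimal cost.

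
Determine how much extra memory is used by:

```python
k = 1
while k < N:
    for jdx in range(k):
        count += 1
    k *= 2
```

Space complexity: O(1).
Only a constant amount of auxiliary storage is used; nothing grows with n.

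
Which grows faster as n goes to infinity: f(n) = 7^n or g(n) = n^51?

f(n) = 7^n grows faster: any exponential with base > 1 dominates every polynomial.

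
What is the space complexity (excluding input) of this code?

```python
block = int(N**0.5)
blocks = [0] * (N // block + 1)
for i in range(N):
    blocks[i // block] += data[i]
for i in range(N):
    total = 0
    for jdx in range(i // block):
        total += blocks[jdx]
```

Space complexity: O(sqrt(n)).
Storage scales with sqrt(n).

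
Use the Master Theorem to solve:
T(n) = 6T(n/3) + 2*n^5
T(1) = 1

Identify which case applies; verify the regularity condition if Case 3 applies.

a=6, b=3, f(n)=2*n^5.
log_3(6) = 1.631 < 5.
f(n) = Omega(n^(1.631+epsilon)) for some epsilon > 0, so Case 3 is the candidate.
Regularity: a*f(n/b) = 6*2*(n/3)^5 = (6/243)*2*n^5 <= c*f(n) with c = 6/243 < 1. Satisfied.
Case 3: T(n) = Theta(n^5).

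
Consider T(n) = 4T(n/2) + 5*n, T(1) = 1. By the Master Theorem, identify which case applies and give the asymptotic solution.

a=4, b=2, f(n)=5*n.
log_2(4) = 2 > 1.
Since f(n) = O(n^1) is polynomially smaller than n^2, Case 1 applies.
T(n) = Theta(n^2).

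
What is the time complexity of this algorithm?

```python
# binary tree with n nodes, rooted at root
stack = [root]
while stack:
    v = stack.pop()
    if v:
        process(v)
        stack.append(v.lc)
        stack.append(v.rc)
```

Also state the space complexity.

Time complexity: O(n).
Space complexity: O(n).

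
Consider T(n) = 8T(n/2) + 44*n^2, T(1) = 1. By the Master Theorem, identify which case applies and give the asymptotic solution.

a=8, b=2, f(n)=44*n^2.
log_2(8) = 3 > 2.
Since f(n) = O(n^2) is polynomially smaller than n^3, Case 1 applies.
T(n) = Theta(n^3).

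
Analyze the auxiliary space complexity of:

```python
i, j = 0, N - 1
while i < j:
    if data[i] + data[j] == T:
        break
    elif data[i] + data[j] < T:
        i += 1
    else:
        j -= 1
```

Space complexity: O(1).
Only a constant amount of auxiliary storage is used; nothing grows with n.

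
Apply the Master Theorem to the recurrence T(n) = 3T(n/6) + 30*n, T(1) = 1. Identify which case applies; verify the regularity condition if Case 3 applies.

a=3, b=6, f(n)=30*n.
log_6(3) = 0.6131 < 1.
f(n) = Omega(n^(0.6131+epsilon)) for some epsilon > 0, so Case 3 is the candidate.
Regularity: a*f(n/b) = 3*30*(n/6)^1 = (3/6)*30*n^1 <= c*f(n) with c = 3/6 < 1. Satisfied.
Case 3: T(n) = Theta(n).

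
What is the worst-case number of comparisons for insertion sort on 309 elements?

Insertion sort on reverse-sorted input: 1 + 2 + ... + (309-1) = 47586 comparisons.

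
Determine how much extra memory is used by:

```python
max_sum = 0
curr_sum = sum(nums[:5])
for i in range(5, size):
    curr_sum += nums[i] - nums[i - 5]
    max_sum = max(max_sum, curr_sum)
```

Space complexity: O(1).
Only a constant amount of auxiliary storage is used; nothing grows with n.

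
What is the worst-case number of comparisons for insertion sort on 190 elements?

Insertion sort on reverse-sorted input: 1 + 2 + ... + (190-1) = 17955 comparisons.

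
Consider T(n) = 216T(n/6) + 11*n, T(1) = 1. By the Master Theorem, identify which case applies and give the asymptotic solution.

a=216, b=6, f(n)=11*n.
log_6(216) = 3 > 1.
Since f(n) = O(n^1) is polynomially smaller than n^3, Case 1 applies.
T(n) = Theta(n^3).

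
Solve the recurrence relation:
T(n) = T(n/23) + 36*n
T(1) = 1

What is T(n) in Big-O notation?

Geometric series: 36*n*(1 + 1/23 + 1/23^2 + ...) = O(n). T(n) = O(n).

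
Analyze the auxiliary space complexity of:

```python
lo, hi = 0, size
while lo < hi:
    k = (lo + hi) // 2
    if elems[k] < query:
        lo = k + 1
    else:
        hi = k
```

Space complexity: O(1).
Only a constant amount of auxiliary storage is used; nothing grows with n.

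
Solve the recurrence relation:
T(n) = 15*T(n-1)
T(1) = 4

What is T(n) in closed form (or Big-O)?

Each step multiplies by 15. T(n) = T(1)*15^(n-1) = 4*15^(n-1).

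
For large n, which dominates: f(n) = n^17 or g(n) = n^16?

f(n) = n^17 grows faster: n^17/n^16 = n^1 -> infinity.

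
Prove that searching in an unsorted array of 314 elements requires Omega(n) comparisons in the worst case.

An adversary can always place the target in the last position checked. Until all 314 positions are examined, the target might be in any unchecked position. Therefore 314 comparisons are necessary.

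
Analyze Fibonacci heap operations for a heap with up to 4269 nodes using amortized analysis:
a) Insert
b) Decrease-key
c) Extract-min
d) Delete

Fibonacci heaps use lazy consolidation. Potential function Phi = t + 2m (t = number of trees, m = marked nodes).
- Insert: O(1) actual, Delta Phi = +1 (one new tree) => O(1) amortized.
- Decrease-key: with c cascading cuts, actual cost is O(c); Delta Phi <= c - 2(c-1) + 2 = 4 - c (c new trees; >= c-1 marks cleared; <= 1 new mark). Amortized O(c) + (4 - c) = O(1).
- Extract-min: O(D(n) + t) actual; consolidation drops t to <= D(n)+1, so Delta Phi pays for the t term. D(n) = O(log n) for n = 4269 => O(log n) amortized.
- Delete: decrease-key to -inf then extract-min = O(log n).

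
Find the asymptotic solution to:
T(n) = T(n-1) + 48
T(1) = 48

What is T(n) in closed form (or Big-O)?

Unrolling: T(n) = T(n-1) + 48 = T(n-2) + 2*48 = ... = T(1) + (n-1)*48 = 48 + (n-1)*48 = 48n.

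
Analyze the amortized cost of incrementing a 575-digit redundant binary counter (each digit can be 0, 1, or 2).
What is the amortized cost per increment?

A redundant counter on 575 digits allows digit values 0, 1, 2. Increment adds 1 to the least significant digit and carries any 2 to a 0 plus +1 on the next digit. With potential Phi = (number of 2-digits), each increment does O(1) actual work plus a chain of carries, each of which decreases Phi by 1. Amortized O(1).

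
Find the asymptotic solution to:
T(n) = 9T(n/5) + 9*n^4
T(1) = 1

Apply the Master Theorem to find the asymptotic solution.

a=9, b=5, f(n)=9*n^4. log_5(9) = 1.365 < 4. Case 3: T(n) = O(n^4).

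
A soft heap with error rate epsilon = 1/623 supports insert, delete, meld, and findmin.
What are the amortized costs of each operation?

Soft heaps (Chazelle) allow up to an epsilon = 1/623 fraction of elements to have corrupted (raised) keys. Insert is O(log(1/epsilon)) = O(log 623) amortized -- the structure maintains heap-ordered binary trees of rank bounded by O(log(1/epsilon)). Meld concatenates root lists: O(1) amortized. Delete and findmin are O(1) amortized.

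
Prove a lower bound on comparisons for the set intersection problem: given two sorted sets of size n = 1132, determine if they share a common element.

For two sorted arrays of size n = 1132, any correct algorithm must examine Omega(n) elements. If fewer are examined, an adversary places a common element in an unexamined gap. A merge-based scan achieves O(n), so the bound is tight.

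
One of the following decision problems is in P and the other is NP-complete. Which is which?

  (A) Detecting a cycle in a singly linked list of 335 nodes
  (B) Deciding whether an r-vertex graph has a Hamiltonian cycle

(A) is P: Floyd's tortoise-and-hare runs in O(n) time, O(1) space.
(B) is NP-complete: one of Karp's 21 NP-complete problems.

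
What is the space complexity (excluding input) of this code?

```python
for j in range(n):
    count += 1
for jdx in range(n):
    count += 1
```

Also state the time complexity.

Space complexity: O(1).
Only a constant amount of auxiliary storage is used; nothing grows with n.
Time complexity: O(n).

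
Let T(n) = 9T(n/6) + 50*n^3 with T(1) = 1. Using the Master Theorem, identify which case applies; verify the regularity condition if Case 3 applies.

a=9, b=6, f(n)=50*n^3.
log_6(9) = 1.226 < 3.
f(n) = Omega(n^(1.226+epsilon)) for some epsilon > 0, so Case 3 is the candidate.
Regularity: a*f(n/b) = 9*50*(n/6)^3 = (9/216)*50*n^3 <= c*f(n) with c = 9/216 < 1. Satisfied.
Case 3: T(n) = Theta(n^3).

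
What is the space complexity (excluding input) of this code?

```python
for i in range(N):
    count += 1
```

Space complexity: O(1).
Only a constant amount of auxiliary storage is used; nothing grows with n.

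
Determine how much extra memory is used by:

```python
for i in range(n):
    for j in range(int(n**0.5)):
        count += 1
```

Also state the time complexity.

Space complexity: O(1).
Only a constant amount of auxiliary storage is used; nothing grows with n.
Time complexity: O(n * sqrt(n)).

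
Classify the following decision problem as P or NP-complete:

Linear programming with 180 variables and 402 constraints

This problem is in P: the ellipsoid and interior-point methods run in polynomial time.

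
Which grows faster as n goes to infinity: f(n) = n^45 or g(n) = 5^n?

g(n) = 5^n grows faster: any exponential with base > 1 dominates every polynomial.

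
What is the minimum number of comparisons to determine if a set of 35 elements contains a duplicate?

Determining if 35 elements are all distinct requires Omega(n log n) comparisons in the comparison model. This follows from the element distinctness lower bound.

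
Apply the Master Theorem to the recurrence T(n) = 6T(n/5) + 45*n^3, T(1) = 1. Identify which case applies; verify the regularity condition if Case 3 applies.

a=6, b=5, f(n)=45*n^3.
log_5(6) = 1.113 < 3.
f(n) = Omega(n^(1.113+epsilon)) for some epsilon > 0, so Case 3 is the candidate.
Regularity: a*f(n/b) = 6*45*(n/5)^3 = (6/125)*45*n^3 <= c*f(n) with c = 6/125 < 1. Satisfied.
Case 3: T(n) = Theta(n^3).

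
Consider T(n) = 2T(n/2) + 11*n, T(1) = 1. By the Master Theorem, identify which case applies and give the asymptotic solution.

a=2, b=2, f(n)=11*n.
log_2(2) = 1, so n^(log_b(a)) = n.
f(n) = Theta(n), so Case 2 applies.
T(n) = Theta(n log n).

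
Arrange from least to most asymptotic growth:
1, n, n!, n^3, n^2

Ordered by growth rate: 1 < n < n^2 < n^3 < n!.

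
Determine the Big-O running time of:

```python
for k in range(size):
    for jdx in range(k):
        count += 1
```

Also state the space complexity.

Time complexity: O(n^2).
Space complexity: O(1).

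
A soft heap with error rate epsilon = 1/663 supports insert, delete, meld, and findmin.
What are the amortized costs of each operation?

Soft heaps (Chazelle) allow up to an epsilon = 1/663 fraction of elements to have corrupted (raised) keys. Insert is O(log(1/epsilon)) = O(log 663) amortized -- the structure maintains heap-ordered binary trees of rank bounded by O(log(1/epsilon)). Meld concatenates root lists: O(1) amortized. Delete and findmin are O(1) amortized.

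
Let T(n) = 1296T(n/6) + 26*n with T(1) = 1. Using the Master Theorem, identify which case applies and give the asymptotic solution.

a=1296, b=6, f(n)=26*n.
log_6(1296) = 4 > 1.
Since f(n) = O(n^1) is polynomially smaller than n^4, Case 1 applies.
T(n) = Theta(n^4).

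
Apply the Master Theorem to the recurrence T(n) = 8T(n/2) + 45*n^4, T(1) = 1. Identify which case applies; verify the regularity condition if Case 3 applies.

a=8, b=2, f(n)=45*n^4.
log_2(8) = 3 < 4.
f(n) = Omega(n^(3+epsilon)) for some epsilon > 0, so Case 3 is the candidate.
Regularity: a*f(n/b) = 8*45*(n/2)^4 = (8/16)*45*n^4 <= c*f(n) with c = 8/16 < 1. Satisfied.
Case 3: T(n) = Theta(n^4).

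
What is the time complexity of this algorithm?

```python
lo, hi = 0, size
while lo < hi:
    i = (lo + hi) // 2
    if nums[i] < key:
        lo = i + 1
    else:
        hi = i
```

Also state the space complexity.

Time complexity: O(log n).
Space complexity: O(1).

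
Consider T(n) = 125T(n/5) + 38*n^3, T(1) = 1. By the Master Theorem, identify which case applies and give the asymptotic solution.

a=125, b=5, f(n)=38*n^3.
log_5(125) = 3, so n^(log_b(a)) = n^3.
f(n) = Theta(n^3), so Case 2 applies.
T(n) = Theta(n^3 log n).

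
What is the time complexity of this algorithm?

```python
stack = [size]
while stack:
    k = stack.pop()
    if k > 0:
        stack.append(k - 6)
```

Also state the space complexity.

Time complexity: O(n).
Space complexity: O(1).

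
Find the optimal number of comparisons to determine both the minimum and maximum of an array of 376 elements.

Naive approach: 750 comparisons (375 for max + 375 for min).
Optimal: Compare elements in pairs first (floor(n/2) = 188 comparisons), then find max among winners and min among losers (187 comparisons each).
Total: ceil(3n/2) - 2 = 562 comparisons. An adversary argument shows this is also a lower bound.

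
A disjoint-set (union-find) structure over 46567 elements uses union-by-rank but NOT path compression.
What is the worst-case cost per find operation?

Union-by-rank alone keeps every tree's height <= log_2(46567) ~= 15.5. Each find traverses from a node to its root, costing O(height) = O(log n). Without path compression this bound is tight.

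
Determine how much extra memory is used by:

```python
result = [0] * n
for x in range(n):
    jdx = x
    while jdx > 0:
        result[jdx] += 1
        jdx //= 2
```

Space complexity: O(n).
Auxiliary storage grows linearly with the input size n in the worst case.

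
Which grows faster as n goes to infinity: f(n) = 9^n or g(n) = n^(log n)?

f(n) = 9^n grows faster: take logs: log(n^(log n)) = (log n)^2, log(9^n) = n log 9; n dominates (log n)^2.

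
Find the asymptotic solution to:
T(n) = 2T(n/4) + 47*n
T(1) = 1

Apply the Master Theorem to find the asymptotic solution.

a=2, b=4, f(n)=47*n. log_4(2) = 0.5 < 1. Case 3: T(n) = O(n).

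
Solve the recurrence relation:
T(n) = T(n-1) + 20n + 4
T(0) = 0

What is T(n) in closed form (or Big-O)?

Dominant term in sum is 20*sum(i, i=1..n) = 20*n*(n+1)/2 = O(n^2).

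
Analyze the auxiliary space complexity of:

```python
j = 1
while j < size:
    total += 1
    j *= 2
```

Space complexity: O(1).
Only a constant amount of auxiliary storage is used; nothing grows with n.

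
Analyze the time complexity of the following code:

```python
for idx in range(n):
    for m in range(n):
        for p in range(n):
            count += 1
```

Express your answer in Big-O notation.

Time complexity: O(n^3).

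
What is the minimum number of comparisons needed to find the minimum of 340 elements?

Finding the minimum requires 339 comparisons, identical reasoning to finding the maximum. Each comparison eliminates one candidate.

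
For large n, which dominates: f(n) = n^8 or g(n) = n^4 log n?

f(n) = n^8 grows faster: n^8 / (n^4 log n) = n^4/log n -> infinity.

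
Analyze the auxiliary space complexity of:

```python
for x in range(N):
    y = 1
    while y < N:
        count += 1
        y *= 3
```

Space complexity: O(1).
Only a constant amount of auxiliary storage is used; nothing grows with n.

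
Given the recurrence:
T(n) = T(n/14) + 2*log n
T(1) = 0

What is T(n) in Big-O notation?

Each of the log_14(n) levels adds O(log n). T(n) = O(log^2 n).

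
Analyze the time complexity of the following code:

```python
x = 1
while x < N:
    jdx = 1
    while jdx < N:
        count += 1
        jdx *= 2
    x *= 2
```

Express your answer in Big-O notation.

Time complexity: O(log^2 n).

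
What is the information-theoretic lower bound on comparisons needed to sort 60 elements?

There are 60! = 8320987112741390144276341183223364380754172606361245952449277696409600000000000000 possible orderings. Each comparison gives 1 bit. We need at least ceil(log_2(8320987112741390144276341183223364380754172606361245952449277696409600000000000000)) = 273 comparisons.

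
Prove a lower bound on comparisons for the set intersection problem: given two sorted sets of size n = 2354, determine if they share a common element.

For two sorted arrays of size n = 2354, any correct algorithm must examine Omega(n) elements. If fewer are examined, an adversary places a common element in an unexamined gap. A merge-based scan achieves O(n), so the bound is tight.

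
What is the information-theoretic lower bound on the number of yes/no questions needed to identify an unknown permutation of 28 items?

There are 28! = 304888344611713860501504000000 permutations. Each yes/no question gives at most 1 bit, so at least ceil(log_2(304888344611713860501504000000)) = 98 questions are needed.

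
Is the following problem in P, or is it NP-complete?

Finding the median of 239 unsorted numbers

This problem is in P: linear-time selection (median-of-medians) runs in O(n).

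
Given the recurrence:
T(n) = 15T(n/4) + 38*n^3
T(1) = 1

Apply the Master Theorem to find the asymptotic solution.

a=15, b=4, f(n)=38*n^3. log_4(15) = 1.953 < 3. Case 3: T(n) = O(n^3).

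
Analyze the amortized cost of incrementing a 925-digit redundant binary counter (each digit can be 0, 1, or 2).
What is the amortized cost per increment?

A redundant counter on 925 digits allows digit values 0, 1, 2. Increment adds 1 to the least significant digit and carries any 2 to a 0 plus +1 on the next digit. With potential Phi = (number of 2-digits), each increment does O(1) actual work plus a chain of carries, each of which decreases Phi by 1. Amortized O(1).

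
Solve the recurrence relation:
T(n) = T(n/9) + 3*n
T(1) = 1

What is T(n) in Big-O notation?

Geometric series: 3*n*(1 + 1/9 + 1/9^2 + ...) = O(n). T(n) = O(n).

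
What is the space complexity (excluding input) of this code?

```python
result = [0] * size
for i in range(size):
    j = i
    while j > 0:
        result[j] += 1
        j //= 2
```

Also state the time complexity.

Space complexity: O(n).
Auxiliary storage grows linearly with the input size n in the worst case.
Time complexity: O(n log n).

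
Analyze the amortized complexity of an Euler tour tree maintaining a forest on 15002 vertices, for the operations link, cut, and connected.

An Euler tour tree stores each tree's Euler tour as a balanced BST keyed by tour position. On 15002 vertices: link concatenates two tours via O(1) splits/joins of size <= 2*15002 (O(log n)); cut splits the tour at the two occurrences of the edge (O(log n)); connected compares BST roots (O(log n) to find the root). All O(log n) amortized.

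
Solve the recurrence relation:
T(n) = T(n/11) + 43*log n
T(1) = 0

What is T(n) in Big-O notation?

Each of the log_11(n) levels adds O(log n). T(n) = O(log^2 n).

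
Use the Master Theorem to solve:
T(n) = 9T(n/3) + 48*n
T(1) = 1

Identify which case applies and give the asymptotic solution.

a=9, b=3, f(n)=48*n.
log_3(9) = 2 > 1.
Since f(n) = O(n^1) is polynomially smaller than n^2, Case 1 applies.
T(n) = Theta(n^2).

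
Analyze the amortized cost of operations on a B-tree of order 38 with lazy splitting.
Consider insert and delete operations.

In a B-tree of order 38, a node splits when it has 38 keys. With lazy splitting, we use potential Phi = number of full nodes + number of near-empty nodes. Each split costs O(1) but reduces potential. Between splits, at least 19 insertions must occur in that node. Amortized structural cost is O(1) per operation, plus O(log_38 n) traversal.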